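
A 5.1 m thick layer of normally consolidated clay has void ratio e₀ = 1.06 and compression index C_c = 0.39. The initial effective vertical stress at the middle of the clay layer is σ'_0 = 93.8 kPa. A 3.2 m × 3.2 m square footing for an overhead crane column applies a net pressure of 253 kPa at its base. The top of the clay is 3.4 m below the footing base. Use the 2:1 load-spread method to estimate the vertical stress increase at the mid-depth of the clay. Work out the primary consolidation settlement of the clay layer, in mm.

Mid-depth of clay below the footing base: z = 3.4 + 5.1/2 = 5.95 m.
Stress increase at mid-clay by the 2:1 spreading method:
Δσ = qBL/((B+z)(L+z)) = 253×3.2×3.2/((3.2+5.95)(3.2+5.95)) = 30.944 kPa
Final effective stress: σ'_f = σ'_0 + Δσ = 93.8 + 30.944 = 124.74 kPa.
Normally consolidated clay, so the full stress increment lies on the virgin compression line:
S_c = C_c·H/(1+e₀)·log₁₀(σ'_f/σ'_0) = 0.39×5.1/(1+1.06)×log₁₀(124.74/93.8)
    = 0.96553 × 0.1238 = 0.1195 m

S_c ≈ 120 mm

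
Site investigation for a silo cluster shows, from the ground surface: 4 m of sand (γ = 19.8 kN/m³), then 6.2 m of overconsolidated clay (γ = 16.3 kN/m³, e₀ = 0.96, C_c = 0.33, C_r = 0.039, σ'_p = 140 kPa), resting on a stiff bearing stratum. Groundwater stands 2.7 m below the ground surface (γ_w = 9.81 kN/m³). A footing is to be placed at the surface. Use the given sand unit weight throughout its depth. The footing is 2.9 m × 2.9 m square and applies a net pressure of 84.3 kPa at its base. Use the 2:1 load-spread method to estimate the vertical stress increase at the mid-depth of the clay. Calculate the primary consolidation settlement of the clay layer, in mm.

S_c ≈ 4.22 mm

Mid-depth of clay below the ground surface: z = 4 + 6.2/2 = 7.1 m.
Total vertical stress at mid-clay: σ_v = 19.8×4 + 16.3×3.1 = 129.73 kPa.
Pore pressure: u = 9.81×(7.1 − 2.7) = 43.164 kPa.
Initial effective stress: σ'_0 = σ_v − u = 129.73 − 43.164 = 86.566 kPa.
Stress increase at mid-clay by the 2:1 spreading method:
Δσ = qBL/((B+z)(L+z)) = 84.3×2.9×2.9/((2.9+7.1)(2.9+7.1)) = 7.0896 kPa
Final effective stress: σ'_f = 86.566 + 7.0896 = 93.656 kPa.
σ'_f = 93.656 ≤ σ'_p = 140 kPa, so the clay remains overconsolidated and only the recompression index applies:
S_c = C_r·H/(1+e₀)·log₁₀(σ'_f/σ'_0) = 0.039×6.2/1.96×log₁₀(93.656/86.566)
    = 0.12337 × 0.034188 = 0.004218 m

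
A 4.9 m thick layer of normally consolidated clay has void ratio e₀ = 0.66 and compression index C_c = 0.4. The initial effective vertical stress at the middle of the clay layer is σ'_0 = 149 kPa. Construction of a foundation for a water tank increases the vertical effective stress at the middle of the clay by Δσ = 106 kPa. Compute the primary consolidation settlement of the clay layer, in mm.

Final effective stress: σ'_f = σ'_0 + Δσ = 149 + 106 = 255 kPa.
Normally consolidated clay, so the full stress increment lies on the virgin compression line:
S_c = C_c·H/(1+e₀)·log₁₀(σ'_f/σ'_0) = 0.4×4.9/(1+0.66)×log₁₀(255/149)
    = 1.1807 × 0.23335 = 0.2755 m

S_c ≈ 276 mm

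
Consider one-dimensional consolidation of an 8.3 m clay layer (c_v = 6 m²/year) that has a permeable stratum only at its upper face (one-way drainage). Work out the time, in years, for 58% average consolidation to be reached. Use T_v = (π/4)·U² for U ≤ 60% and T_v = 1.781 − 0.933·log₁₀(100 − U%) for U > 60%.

Drainage path length: H_d = H = 8.3 m (single drainage).
U ≤ 60%: T_v = (π/4)·U² = (π/4)×0.58² = 0.26421.
t = T_v·H_d²/c_v = 0.26421×8.3²/6 = 3.034 years.

t ≈ 3.03 years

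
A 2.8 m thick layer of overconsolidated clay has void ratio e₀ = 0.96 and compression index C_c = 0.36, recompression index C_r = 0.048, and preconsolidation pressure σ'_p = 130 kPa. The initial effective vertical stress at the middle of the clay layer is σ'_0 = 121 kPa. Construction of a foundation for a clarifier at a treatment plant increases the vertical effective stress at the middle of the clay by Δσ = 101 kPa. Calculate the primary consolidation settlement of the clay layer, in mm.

Final effective stress: σ'_f = 121 + 101 = 222 kPa.
σ'_f = 222 > σ'_p = 130 kPa, so the stress path crosses the preconsolidation pressure — recompression up to σ'_p, then virgin compression beyond:
S_c = H/(1+e₀)·[C_r·log₁₀(σ'_p/σ'_0) + C_c·log₁₀(σ'_f/σ'_p)]
    = 2.8/1.96 × [0.048×log₁₀(130/121) + 0.36×log₁₀(222/130)]
    = 1.4286 × [0.0014956 + 0.083667] = 0.1217 m

S_c ≈ 122 mm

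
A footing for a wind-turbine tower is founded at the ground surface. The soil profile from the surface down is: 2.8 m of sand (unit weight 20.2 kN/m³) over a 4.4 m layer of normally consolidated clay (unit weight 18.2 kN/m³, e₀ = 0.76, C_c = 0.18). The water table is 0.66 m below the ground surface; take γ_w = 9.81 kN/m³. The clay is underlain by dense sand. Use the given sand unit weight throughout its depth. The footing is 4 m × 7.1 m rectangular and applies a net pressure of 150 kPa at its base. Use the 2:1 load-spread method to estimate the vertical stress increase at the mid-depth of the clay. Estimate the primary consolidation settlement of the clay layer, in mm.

Mid-depth of clay below the ground surface: z = 2.8 + 4.4/2 = 5 m.
Total vertical stress at mid-clay: σ_v = 20.2×2.8 + 18.2×2.2 = 96.6 kPa.
Pore pressure: u = 9.81×(5 − 0.66) = 42.575 kPa.
Initial effective stress: σ'_0 = σ_v − u = 96.6 − 42.575 = 54.025 kPa.
Stress increase at mid-clay by the 2:1 spreading method:
Δσ = qBL/((B+z)(L+z)) = 150×4×7.1/((4+5)(7.1+5)) = 39.118 kPa
Final effective stress: σ'_f = σ'_0 + Δσ = 54.025 + 39.118 = 93.143 kPa.
Normally consolidated clay, so the full stress increment lies on the virgin compression line:
S_c = C_c·H/(1+e₀)·log₁₀(σ'_f/σ'_0) = 0.18×4.4/(1+0.76)×log₁₀(93.143/54.025)
    = 0.45 × 0.23656 = 0.1065 m

S_c ≈ 106 mm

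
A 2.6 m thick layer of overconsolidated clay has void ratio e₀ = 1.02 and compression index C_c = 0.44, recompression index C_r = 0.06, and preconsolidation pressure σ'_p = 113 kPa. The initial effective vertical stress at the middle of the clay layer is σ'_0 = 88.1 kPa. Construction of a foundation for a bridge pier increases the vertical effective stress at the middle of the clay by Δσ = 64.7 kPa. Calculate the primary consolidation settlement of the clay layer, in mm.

Final effective stress: σ'_f = 88.1 + 64.7 = 152.8 kPa.
σ'_f = 152.8 > σ'_p = 113 kPa, so the stress path crosses the preconsolidation pressure — recompression up to σ'_p, then virgin compression beyond:
S_c = H/(1+e₀)·[C_r·log₁₀(σ'_p/σ'_0) + C_c·log₁₀(σ'_f/σ'_p)]
    = 2.6/2.02 × [0.06×log₁₀(113/88.1) + 0.44×log₁₀(152.8/113)]
    = 1.2871 × [0.0064862 + 0.05766] = 0.08256 m

S_c ≈ 82.6 mm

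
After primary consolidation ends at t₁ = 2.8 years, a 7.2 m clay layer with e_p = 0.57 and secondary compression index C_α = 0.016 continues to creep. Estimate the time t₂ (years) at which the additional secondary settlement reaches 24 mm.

t₂ ≈ 5.95 years

S_s = C_α·H/(1+e_p)·log₁₀(t₂/t₁) ⇒ log₁₀(t₂/t₁) = S_s·(1+e_p)/(C_α·H).
log₁₀(t₂/t₁) = 0.024 × (1+0.57) / (0.016×7.2) = 0.3271
t₂ = t₁ × 10^0.3271 = 2.8 × 2.124 = 5.946 years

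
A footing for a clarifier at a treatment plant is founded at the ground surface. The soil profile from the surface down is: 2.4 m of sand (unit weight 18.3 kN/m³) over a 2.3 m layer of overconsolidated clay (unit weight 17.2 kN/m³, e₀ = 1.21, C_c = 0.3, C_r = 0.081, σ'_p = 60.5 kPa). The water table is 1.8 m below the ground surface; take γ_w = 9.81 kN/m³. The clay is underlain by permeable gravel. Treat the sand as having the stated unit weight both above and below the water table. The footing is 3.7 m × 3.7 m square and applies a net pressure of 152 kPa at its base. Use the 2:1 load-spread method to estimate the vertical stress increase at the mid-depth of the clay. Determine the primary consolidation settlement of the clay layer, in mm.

S_c ≈ 57.5 mm

Mid-depth of clay below the ground surface: z = 2.4 + 2.3/2 = 3.55 m.
Total vertical stress at mid-clay: σ_v = 18.3×2.4 + 17.2×1.15 = 63.7 kPa.
Pore pressure: u = 9.81×(3.55 − 1.8) = 17.168 kPa.
Initial effective stress: σ'_0 = σ_v − u = 63.7 − 17.168 = 46.532 kPa.
Stress increase at mid-clay by the 2:1 spreading method:
Δσ = qBL/((B+z)(L+z)) = 152×3.7×3.7/((3.7+3.55)(3.7+3.55)) = 39.589 kPa
Final effective stress: σ'_f = 46.532 + 39.589 = 86.121 kPa.
σ'_f = 86.121 > σ'_p = 60.5 kPa, so the stress path crosses the preconsolidation pressure — recompression up to σ'_p, then virgin compression beyond:
S_c = H/(1+e₀)·[C_r·log₁₀(σ'_p/σ'_0) + C_c·log₁₀(σ'_f/σ'_p)]
    = 2.3/2.21 × [0.081×log₁₀(60.5/46.532) + 0.3×log₁₀(86.121/60.5)]
    = 1.0407 × [0.0092343 + 0.046006] = 0.05749 m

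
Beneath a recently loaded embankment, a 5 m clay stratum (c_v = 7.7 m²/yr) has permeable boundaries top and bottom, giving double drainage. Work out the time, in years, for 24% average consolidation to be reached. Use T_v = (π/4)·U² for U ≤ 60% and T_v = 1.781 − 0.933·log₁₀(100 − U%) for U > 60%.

Drainage path length: H_d = H/2 = 2.5 m (double drainage).
U ≤ 60%: T_v = (π/4)·U² = (π/4)×0.24² = 0.045239.
t = T_v·H_d²/c_v = 0.045239×2.5²/7.7 = 0.03672 years.

t ≈ 0.0367 years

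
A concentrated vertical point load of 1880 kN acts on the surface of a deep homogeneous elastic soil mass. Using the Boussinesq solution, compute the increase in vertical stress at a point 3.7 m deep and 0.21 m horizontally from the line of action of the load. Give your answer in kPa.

Δσ_z ≈ 65 kPa

Boussinesq vertical stress below a point load on an elastic half-space:
Δσ_z = 3P/(2πz²) · [1 + (r/z)²]^(−5/2)
r/z = 0.21/3.7 = 0.056757; [1+(r/z)²]^(−5/2) = 0.99199.
Δσ_z = 3×1880/(2π×3.7²) × 0.99199 = 65.569 × 0.99199 = 65.04 kPa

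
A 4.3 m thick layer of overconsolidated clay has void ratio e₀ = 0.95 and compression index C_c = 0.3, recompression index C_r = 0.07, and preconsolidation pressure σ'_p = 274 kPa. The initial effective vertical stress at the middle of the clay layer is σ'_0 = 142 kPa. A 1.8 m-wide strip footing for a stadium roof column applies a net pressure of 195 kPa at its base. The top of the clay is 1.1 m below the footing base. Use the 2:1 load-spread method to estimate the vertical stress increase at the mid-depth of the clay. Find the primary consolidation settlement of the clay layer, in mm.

Mid-depth of clay below the footing base: z = 1.1 + 4.3/2 = 3.25 m.
Stress increase at mid-clay by the 2:1 spreading method:
Δσ = qB/(B+z) = 195×1.8/(1.8+3.25) = 69.505 kPa
Final effective stress: σ'_f = 142 + 69.505 = 211.5 kPa.
σ'_f = 211.5 ≤ σ'_p = 274 kPa, so the clay remains overconsolidated and only the recompression index applies:
S_c = C_r·H/(1+e₀)·log₁₀(σ'_f/σ'_0) = 0.07×4.3/1.95×log₁₀(211.5/142)
    = 0.15436 × 0.17302 = 0.02671 m

S_c ≈ 26.7 mm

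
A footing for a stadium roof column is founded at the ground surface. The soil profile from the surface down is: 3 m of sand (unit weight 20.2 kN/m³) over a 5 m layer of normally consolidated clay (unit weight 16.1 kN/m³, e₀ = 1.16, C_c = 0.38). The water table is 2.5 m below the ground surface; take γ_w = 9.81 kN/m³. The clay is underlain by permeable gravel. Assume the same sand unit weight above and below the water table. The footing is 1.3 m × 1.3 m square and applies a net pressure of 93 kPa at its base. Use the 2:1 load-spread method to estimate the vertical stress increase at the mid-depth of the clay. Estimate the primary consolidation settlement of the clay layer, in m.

S_c ≈ 0.0178 m

Mid-depth of clay below the ground surface: z = 3 + 5/2 = 5.5 m.
Total vertical stress at mid-clay: σ_v = 20.2×3 + 16.1×2.5 = 100.85 kPa.
Pore pressure: u = 9.81×(5.5 − 2.5) = 29.43 kPa.
Initial effective stress: σ'_0 = σ_v − u = 100.85 − 29.43 = 71.42 kPa.
Stress increase at mid-clay by the 2:1 spreading method:
Δσ = qBL/((B+z)(L+z)) = 93×1.3×1.3/((1.3+5.5)(1.3+5.5)) = 3.399 kPa
Final effective stress: σ'_f = σ'_0 + Δσ = 71.42 + 3.399 = 74.819 kPa.
Normally consolidated clay, so the full stress increment lies on the virgin compression line:
S_c = C_c·H/(1+e₀)·log₁₀(σ'_f/σ'_0) = 0.38×5/(1+1.16)×log₁₀(74.819/71.42)
    = 0.87963 × 0.020192 = 0.01776 m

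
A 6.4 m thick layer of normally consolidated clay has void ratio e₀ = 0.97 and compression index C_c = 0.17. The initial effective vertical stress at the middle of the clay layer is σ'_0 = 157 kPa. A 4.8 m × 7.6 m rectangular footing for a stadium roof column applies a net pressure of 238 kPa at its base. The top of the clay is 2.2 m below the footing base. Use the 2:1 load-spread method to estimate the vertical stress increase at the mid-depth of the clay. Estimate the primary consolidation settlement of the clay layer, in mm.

Mid-depth of clay below the footing base: z = 2.2 + 6.4/2 = 5.4 m.
Stress increase at mid-clay by the 2:1 spreading method:
Δσ = qBL/((B+z)(L+z)) = 238×4.8×7.6/((4.8+5.4)(7.6+5.4)) = 65.477 kPa
Final effective stress: σ'_f = σ'_0 + Δσ = 157 + 65.477 = 222.48 kPa.
Normally consolidated clay, so the full stress increment lies on the virgin compression line:
S_c = C_c·H/(1+e₀)·log₁₀(σ'_f/σ'_0) = 0.17×6.4/(1+0.97)×log₁₀(222.48/157)
    = 0.55228 × 0.15139 = 0.08361 m

S_c ≈ 83.6 mm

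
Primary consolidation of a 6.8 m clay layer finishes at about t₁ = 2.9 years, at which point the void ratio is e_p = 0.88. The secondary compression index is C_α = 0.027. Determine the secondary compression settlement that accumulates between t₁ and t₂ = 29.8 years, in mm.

Secondary compression: S_s = C_α·H/(1+e_p)·log₁₀(t₂/t₁)
S_s = 0.027×6.8/(1+0.88)×log₁₀(29.8/2.9)
    = 0.09766 × 1.012 = 0.09881 m

S_s ≈ 98.8 mm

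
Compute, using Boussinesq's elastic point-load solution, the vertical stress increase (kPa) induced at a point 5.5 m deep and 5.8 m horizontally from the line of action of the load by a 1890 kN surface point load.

Boussinesq vertical stress below a point load on an elastic half-space:
Δσ_z = 3P/(2πz²) · [1 + (r/z)²]^(−5/2)
r/z = 5.8/5.5 = 1.0545; [1+(r/z)²]^(−5/2) = 0.15425.
Δσ_z = 3×1890/(2π×5.5²) × 0.15425 = 29.832 × 0.15425 = 4.602 kPa

Δσ_z ≈ 4.6 kPa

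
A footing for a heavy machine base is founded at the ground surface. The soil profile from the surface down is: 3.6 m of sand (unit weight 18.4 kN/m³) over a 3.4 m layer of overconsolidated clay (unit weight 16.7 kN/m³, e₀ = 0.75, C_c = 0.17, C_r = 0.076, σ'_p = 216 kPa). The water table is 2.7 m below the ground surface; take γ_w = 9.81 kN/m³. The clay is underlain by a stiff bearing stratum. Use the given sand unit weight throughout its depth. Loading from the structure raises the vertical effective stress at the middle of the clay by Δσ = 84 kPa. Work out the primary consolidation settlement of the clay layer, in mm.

S_c ≈ 51 mm

Mid-depth of clay below the ground surface: z = 3.6 + 3.4/2 = 5.3 m.
Total vertical stress at mid-clay: σ_v = 18.4×3.6 + 16.7×1.7 = 94.63 kPa.
Pore pressure: u = 9.81×(5.3 − 2.7) = 25.506 kPa.
Initial effective stress: σ'_0 = σ_v − u = 94.63 − 25.506 = 69.124 kPa.
Final effective stress: σ'_f = 69.124 + 84 = 153.12 kPa.
σ'_f = 153.12 ≤ σ'_p = 216 kPa, so the clay remains overconsolidated and only the recompression index applies:
S_c = C_r·H/(1+e₀)·log₁₀(σ'_f/σ'_0) = 0.076×3.4/1.75×log₁₀(153.12/69.124)
    = 0.14766 × 0.3454 = 0.051 m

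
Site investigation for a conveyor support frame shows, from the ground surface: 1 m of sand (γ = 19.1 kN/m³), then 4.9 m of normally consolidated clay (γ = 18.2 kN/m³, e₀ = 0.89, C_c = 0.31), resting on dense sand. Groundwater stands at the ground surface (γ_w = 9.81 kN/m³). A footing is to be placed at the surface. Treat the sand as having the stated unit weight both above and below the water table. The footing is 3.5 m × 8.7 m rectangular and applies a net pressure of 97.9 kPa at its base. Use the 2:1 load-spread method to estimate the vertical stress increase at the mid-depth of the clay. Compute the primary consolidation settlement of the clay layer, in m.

S_c ≈ 0.272 m

Mid-depth of clay below the ground surface: z = 1 + 4.9/2 = 3.45 m.
Total vertical stress at mid-clay: σ_v = 19.1×1 + 18.2×2.45 = 63.69 kPa.
Pore pressure: u = 9.81×(3.45 − 0) = 33.845 kPa.
Initial effective stress: σ'_0 = σ_v − u = 63.69 − 33.845 = 29.845 kPa.
Stress increase at mid-clay by the 2:1 spreading method:
Δσ = qBL/((B+z)(L+z)) = 97.9×3.5×8.7/((3.5+3.45)(8.7+3.45)) = 35.303 kPa
Final effective stress: σ'_f = σ'_0 + Δσ = 29.845 + 35.303 = 65.148 kPa.
Normally consolidated clay, so the full stress increment lies on the virgin compression line:
S_c = C_c·H/(1+e₀)·log₁₀(σ'_f/σ'_0) = 0.31×4.9/(1+0.89)×log₁₀(65.148/29.845)
    = 0.8037 × 0.33903 = 0.2725 m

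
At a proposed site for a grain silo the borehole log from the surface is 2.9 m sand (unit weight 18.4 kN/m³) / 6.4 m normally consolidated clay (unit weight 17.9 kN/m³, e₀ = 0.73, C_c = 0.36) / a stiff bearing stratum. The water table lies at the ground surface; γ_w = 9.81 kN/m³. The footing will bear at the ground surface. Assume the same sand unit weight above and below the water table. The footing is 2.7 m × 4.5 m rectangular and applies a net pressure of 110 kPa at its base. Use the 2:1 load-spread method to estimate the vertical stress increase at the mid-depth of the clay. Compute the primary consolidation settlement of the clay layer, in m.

S_c ≈ 0.144 m

Mid-depth of clay below the ground surface: z = 2.9 + 6.4/2 = 6.1 m.
Total vertical stress at mid-clay: σ_v = 18.4×2.9 + 17.9×3.2 = 110.64 kPa.
Pore pressure: u = 9.81×(6.1 − 0) = 59.841 kPa.
Initial effective stress: σ'_0 = σ_v − u = 110.64 − 59.841 = 50.799 kPa.
Stress increase at mid-clay by the 2:1 spreading method:
Δσ = qBL/((B+z)(L+z)) = 110×2.7×4.5/((2.7+6.1)(4.5+6.1)) = 14.328 kPa
Final effective stress: σ'_f = σ'_0 + Δσ = 50.799 + 14.328 = 65.127 kPa.
Normally consolidated clay, so the full stress increment lies on the virgin compression line:
S_c = C_c·H/(1+e₀)·log₁₀(σ'_f/σ'_0) = 0.36×6.4/(1+0.73)×log₁₀(65.127/50.799)
    = 1.3318 × 0.10791 = 0.1437 m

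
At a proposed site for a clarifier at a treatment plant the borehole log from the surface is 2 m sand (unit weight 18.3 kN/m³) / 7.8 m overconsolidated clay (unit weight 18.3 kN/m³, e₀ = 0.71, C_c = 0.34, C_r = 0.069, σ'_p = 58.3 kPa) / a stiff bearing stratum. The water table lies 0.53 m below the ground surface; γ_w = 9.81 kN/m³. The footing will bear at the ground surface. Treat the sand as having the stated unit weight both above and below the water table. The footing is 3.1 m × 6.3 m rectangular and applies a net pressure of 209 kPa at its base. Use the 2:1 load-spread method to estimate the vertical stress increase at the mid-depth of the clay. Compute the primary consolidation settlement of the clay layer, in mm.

S_c ≈ 318 mm

Mid-depth of clay below the ground surface: z = 2 + 7.8/2 = 5.9 m.
Total vertical stress at mid-clay: σ_v = 18.3×2 + 18.3×3.9 = 107.97 kPa.
Pore pressure: u = 9.81×(5.9 − 0.53) = 52.68 kPa.
Initial effective stress: σ'_0 = σ_v − u = 107.97 − 52.68 = 55.29 kPa.
Stress increase at mid-clay by the 2:1 spreading method:
Δσ = qBL/((B+z)(L+z)) = 209×3.1×6.3/((3.1+5.9)(6.3+5.9)) = 37.175 kPa
Final effective stress: σ'_f = 55.29 + 37.175 = 92.465 kPa.
σ'_f = 92.465 > σ'_p = 58.3 kPa, so the stress path crosses the preconsolidation pressure — recompression up to σ'_p, then virgin compression beyond:
S_c = H/(1+e₀)·[C_r·log₁₀(σ'_p/σ'_0) + C_c·log₁₀(σ'_f/σ'_p)]
    = 7.8/1.71 × [0.069×log₁₀(58.3/55.29) + 0.34×log₁₀(92.465/58.3)]
    = 4.5614 × [0.0015885 + 0.068105] = 0.3179 m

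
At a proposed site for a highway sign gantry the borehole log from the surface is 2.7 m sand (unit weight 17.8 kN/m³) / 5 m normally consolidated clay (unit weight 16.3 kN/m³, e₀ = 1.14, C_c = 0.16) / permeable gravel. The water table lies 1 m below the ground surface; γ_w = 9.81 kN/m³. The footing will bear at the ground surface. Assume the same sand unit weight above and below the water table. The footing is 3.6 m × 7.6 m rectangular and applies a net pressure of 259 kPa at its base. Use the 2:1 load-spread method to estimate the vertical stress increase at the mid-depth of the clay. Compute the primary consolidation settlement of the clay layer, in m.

Mid-depth of clay below the ground surface: z = 2.7 + 5/2 = 5.2 m.
Total vertical stress at mid-clay: σ_v = 17.8×2.7 + 16.3×2.5 = 88.81 kPa.
Pore pressure: u = 9.81×(5.2 − 1) = 41.202 kPa.
Initial effective stress: σ'_0 = σ_v − u = 88.81 − 41.202 = 47.608 kPa.
Stress increase at mid-clay by the 2:1 spreading method:
Δσ = qBL/((B+z)(L+z)) = 259×3.6×7.6/((3.6+5.2)(7.6+5.2)) = 62.911 kPa
Final effective stress: σ'_f = σ'_0 + Δσ = 47.608 + 62.911 = 110.52 kPa.
Normally consolidated clay, so the full stress increment lies on the virgin compression line:
S_c = C_c·H/(1+e₀)·log₁₀(σ'_f/σ'_0) = 0.16×5/(1+1.14)×log₁₀(110.52/47.608)
    = 0.37383 × 0.36576 = 0.1367 m

S_c ≈ 0.137 m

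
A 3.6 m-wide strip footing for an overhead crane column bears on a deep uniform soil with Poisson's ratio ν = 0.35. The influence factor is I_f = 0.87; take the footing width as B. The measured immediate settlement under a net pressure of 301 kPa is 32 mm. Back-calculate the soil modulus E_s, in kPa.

S_e = q·B·(1−ν²)/E_s · I_f  ⇒  E_s = q·B·(1−ν²)·I_f / S_e.
E_s = 301 × 3.6 × 0.8775 × 0.87 / 0.032 = 25850 kPa

E_s ≈ 25900 kPa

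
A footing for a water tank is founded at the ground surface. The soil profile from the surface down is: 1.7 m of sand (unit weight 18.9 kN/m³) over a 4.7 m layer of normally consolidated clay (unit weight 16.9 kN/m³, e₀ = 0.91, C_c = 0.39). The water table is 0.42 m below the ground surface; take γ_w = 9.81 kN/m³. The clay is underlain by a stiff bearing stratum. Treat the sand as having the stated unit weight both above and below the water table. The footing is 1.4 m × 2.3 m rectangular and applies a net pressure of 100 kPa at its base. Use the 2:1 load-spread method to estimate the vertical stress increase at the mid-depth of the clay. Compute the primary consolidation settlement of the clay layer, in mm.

S_c ≈ 95.3 mm

Mid-depth of clay below the ground surface: z = 1.7 + 4.7/2 = 4.05 m.
Total vertical stress at mid-clay: σ_v = 18.9×1.7 + 16.9×2.35 = 71.845 kPa.
Pore pressure: u = 9.81×(4.05 − 0.42) = 35.61 kPa.
Initial effective stress: σ'_0 = σ_v − u = 71.845 − 35.61 = 36.235 kPa.
Stress increase at mid-clay by the 2:1 spreading method:
Δσ = qBL/((B+z)(L+z)) = 100×1.4×2.3/((1.4+4.05)(2.3+4.05)) = 9.3043 kPa
Final effective stress: σ'_f = σ'_0 + Δσ = 36.235 + 9.3043 = 45.539 kPa.
Normally consolidated clay, so the full stress increment lies on the virgin compression line:
S_c = C_c·H/(1+e₀)·log₁₀(σ'_f/σ'_0) = 0.39×4.7/(1+0.91)×log₁₀(45.539/36.235)
    = 0.95969 × 0.099255 = 0.09525 m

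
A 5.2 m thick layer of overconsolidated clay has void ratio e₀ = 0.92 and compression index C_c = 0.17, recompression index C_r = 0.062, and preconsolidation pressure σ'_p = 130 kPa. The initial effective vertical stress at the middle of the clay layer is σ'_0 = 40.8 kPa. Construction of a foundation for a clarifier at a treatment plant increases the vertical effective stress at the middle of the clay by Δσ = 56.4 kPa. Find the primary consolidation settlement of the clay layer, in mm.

Final effective stress: σ'_f = 40.8 + 56.4 = 97.2 kPa.
σ'_f = 97.2 ≤ σ'_p = 130 kPa, so the clay remains overconsolidated and only the recompression index applies:
S_c = C_r·H/(1+e₀)·log₁₀(σ'_f/σ'_0) = 0.062×5.2/1.92×log₁₀(97.2/40.8)
    = 0.16791 × 0.37701 = 0.06331 m

S_c ≈ 63.3 mm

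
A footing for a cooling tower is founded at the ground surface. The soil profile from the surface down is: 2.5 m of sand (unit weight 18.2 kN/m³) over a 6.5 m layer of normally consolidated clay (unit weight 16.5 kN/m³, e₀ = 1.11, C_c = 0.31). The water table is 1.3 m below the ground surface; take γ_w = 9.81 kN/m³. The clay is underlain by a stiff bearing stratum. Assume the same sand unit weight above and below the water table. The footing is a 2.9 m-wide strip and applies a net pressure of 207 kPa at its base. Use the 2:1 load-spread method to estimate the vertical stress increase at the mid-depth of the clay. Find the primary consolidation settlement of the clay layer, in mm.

S_c ≈ 337 mm

Mid-depth of clay below the ground surface: z = 2.5 + 6.5/2 = 5.75 m.
Total vertical stress at mid-clay: σ_v = 18.2×2.5 + 16.5×3.25 = 99.125 kPa.
Pore pressure: u = 9.81×(5.75 − 1.3) = 43.655 kPa.
Initial effective stress: σ'_0 = σ_v − u = 99.125 − 43.655 = 55.47 kPa.
Stress increase at mid-clay by the 2:1 spreading method:
Δσ = qB/(B+z) = 207×2.9/(2.9+5.75) = 69.399 kPa
Final effective stress: σ'_f = σ'_0 + Δσ = 55.47 + 69.399 = 124.87 kPa.
Normally consolidated clay, so the full stress increment lies on the virgin compression line:
S_c = C_c·H/(1+e₀)·log₁₀(σ'_f/σ'_0) = 0.31×6.5/(1+1.11)×log₁₀(124.87/55.47)
    = 0.95498 × 0.3524 = 0.3365 m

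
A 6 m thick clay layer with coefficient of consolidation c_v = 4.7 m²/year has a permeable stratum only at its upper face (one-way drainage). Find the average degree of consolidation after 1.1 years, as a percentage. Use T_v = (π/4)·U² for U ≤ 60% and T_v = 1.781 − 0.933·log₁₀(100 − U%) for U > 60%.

U ≈ 42.8 %

Drainage path length: H_d = H = 6 m (single drainage).
T_v = c_v·t/H_d² = 4.7×1.1/6² = 0.14361.
T_v = 0.14361 corresponds to the U ≤ 60% branch:
U = √(4T_v/π) = 0.4276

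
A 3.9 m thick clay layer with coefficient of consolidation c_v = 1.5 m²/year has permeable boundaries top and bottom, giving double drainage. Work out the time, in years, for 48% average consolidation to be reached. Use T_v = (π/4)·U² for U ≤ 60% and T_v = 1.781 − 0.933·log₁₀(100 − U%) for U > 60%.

t ≈ 0.459 years

Drainage path length: H_d = H/2 = 1.95 m (double drainage).
U ≤ 60%: T_v = (π/4)·U² = (π/4)×0.48² = 0.18096.
t = T_v·H_d²/c_v = 0.18096×1.95²/1.5 = 0.4587 years.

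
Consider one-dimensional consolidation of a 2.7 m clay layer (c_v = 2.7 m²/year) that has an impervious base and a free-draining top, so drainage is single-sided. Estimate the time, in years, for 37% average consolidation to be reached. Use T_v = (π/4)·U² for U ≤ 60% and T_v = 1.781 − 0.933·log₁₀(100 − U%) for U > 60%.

Drainage path length: H_d = H = 2.7 m (single drainage).
U ≤ 60%: T_v = (π/4)·U² = (π/4)×0.37² = 0.10752.
t = T_v·H_d²/c_v = 0.10752×2.7²/2.7 = 0.2903 years.

t ≈ 0.29 years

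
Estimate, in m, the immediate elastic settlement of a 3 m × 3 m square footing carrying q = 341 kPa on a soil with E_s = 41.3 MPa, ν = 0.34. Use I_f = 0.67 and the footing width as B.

S_e ≈ 0.0147 m

Immediate (elastic) settlement: S_e = q·B·(1−ν²)/E_s · I_f.
E_s = 41.3 MPa = 41300 kPa.
S_e = 341 × 3 × (1 − 0.34²) / 41300 × 0.67
    = 341 × 3 × 0.8844 / 41300 × 0.67
    = 0.01468 m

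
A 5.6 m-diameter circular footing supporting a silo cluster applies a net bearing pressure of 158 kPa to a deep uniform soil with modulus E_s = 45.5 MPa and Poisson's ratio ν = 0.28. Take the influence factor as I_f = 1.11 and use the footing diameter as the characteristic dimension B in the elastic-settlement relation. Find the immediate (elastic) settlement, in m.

Immediate (elastic) settlement: S_e = q·B·(1−ν²)/E_s · I_f.
E_s = 45.5 MPa = 45500 kPa.
S_e = 158 × 5.6 × (1 − 0.28²) / 45500 × 1.11
    = 158 × 5.6 × 0.9216 / 45500 × 1.11
    = 0.01989 m

S_e ≈ 0.0199 m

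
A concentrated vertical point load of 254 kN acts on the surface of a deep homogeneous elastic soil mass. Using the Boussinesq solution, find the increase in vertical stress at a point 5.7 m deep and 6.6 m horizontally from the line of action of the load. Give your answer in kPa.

Boussinesq vertical stress below a point load on an elastic half-space:
Δσ_z = 3P/(2πz²) · [1 + (r/z)²]^(−5/2)
r/z = 6.6/5.7 = 1.1579; [1+(r/z)²]^(−5/2) = 0.1193.
Δσ_z = 3×254/(2π×5.7²) × 0.1193 = 3.7327 × 0.1193 = 0.4453 kPa

Δσ_z ≈ 0.445 kPa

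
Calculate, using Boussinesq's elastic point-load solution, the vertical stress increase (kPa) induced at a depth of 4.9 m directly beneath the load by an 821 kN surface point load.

Boussinesq vertical stress below a point load on an elastic half-space:
Δσ_z = 3P/(2πz²) · [1 + (r/z)²]^(−5/2)
r/z = 0/4.9 = 0; [1+(r/z)²]^(−5/2) = 1.
Δσ_z = 3×821/(2π×4.9²) × 1 = 16.326 × 1 = 16.33 kPa

Δσ_z ≈ 16.3 kPa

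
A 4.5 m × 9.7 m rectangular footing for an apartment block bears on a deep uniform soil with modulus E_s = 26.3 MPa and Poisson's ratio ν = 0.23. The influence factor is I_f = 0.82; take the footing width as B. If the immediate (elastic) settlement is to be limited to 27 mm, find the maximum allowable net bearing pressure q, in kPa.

q ≈ 203 kPa

E_s = 26.3 MPa = 26300 kPa.
S_e = q·B·(1−ν²)/E_s · I_f  ⇒  q = S_e·E_s / (B·(1−ν²)·I_f).
q = 0.027 × 26300 / (4.5 × 0.9471 × 0.82) = 203.2 kPa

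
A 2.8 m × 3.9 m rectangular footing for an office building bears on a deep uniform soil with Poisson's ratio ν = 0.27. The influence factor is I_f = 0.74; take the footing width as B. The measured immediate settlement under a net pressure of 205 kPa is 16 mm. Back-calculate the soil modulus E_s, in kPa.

E_s ≈ 24600 kPa

S_e = q·B·(1−ν²)/E_s · I_f  ⇒  E_s = q·B·(1−ν²)·I_f / S_e.
E_s = 205 × 2.8 × 0.9271 × 0.74 / 0.016 = 24610 kPa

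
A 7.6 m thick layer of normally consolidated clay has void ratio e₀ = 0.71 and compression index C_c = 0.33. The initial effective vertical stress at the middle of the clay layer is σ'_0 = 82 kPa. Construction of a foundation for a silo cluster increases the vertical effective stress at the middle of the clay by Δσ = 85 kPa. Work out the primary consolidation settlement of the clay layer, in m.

Final effective stress: σ'_f = σ'_0 + Δσ = 82 + 85 = 167 kPa.
Normally consolidated clay, so the full stress increment lies on the virgin compression line:
S_c = C_c·H/(1+e₀)·log₁₀(σ'_f/σ'_0) = 0.33×7.6/(1+0.71)×log₁₀(167/82)
    = 1.4667 × 0.3089 = 0.4531 m

S_c ≈ 0.453 m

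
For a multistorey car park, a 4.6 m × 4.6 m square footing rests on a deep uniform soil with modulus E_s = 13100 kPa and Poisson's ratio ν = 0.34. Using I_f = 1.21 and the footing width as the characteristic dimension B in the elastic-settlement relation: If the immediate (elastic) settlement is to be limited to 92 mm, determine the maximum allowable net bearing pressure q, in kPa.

S_e = q·B·(1−ν²)/E_s · I_f  ⇒  q = S_e·E_s / (B·(1−ν²)·I_f).
q = 0.092 × 13100 / (4.6 × 0.8844 × 1.21) = 244.8 kPa

q ≈ 245 kPa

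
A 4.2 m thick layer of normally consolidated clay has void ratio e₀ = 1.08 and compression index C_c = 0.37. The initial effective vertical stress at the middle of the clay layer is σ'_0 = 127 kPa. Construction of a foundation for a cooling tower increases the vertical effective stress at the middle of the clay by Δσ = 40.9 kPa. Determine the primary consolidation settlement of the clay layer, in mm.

Final effective stress: σ'_f = σ'_0 + Δσ = 127 + 40.9 = 167.9 kPa.
Normally consolidated clay, so the full stress increment lies on the virgin compression line:
S_c = C_c·H/(1+e₀)·log₁₀(σ'_f/σ'_0) = 0.37×4.2/(1+1.08)×log₁₀(167.9/127)
    = 0.74712 × 0.12125 = 0.09059 m

S_c ≈ 90.6 mm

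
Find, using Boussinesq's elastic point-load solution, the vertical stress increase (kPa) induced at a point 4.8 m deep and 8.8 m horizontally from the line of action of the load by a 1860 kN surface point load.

Boussinesq vertical stress below a point load on an elastic half-space:
Δσ_z = 3P/(2πz²) · [1 + (r/z)²]^(−5/2)
r/z = 8.8/4.8 = 1.8333; [1+(r/z)²]^(−5/2) = 0.025177.
Δσ_z = 3×1860/(2π×4.8²) × 0.025177 = 38.545 × 0.025177 = 0.9704 kPa

Δσ_z ≈ 0.97 kPa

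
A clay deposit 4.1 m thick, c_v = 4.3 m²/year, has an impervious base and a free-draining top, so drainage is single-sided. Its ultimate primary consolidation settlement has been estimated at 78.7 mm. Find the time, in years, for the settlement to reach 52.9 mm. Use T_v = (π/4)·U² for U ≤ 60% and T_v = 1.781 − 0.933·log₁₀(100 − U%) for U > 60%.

t ≈ 1.43 years

Drainage path length: H_d = H = 4.1 m (single drainage).
U = S(t)/S_ult = 52.9/78.7 = 0.6722.
U > 60%: T_v = 1.781 − 0.933·log₁₀(100 − 67.217) = 0.3669.
t = T_v·H_d²/c_v = 0.3669×4.1²/4.3 = 1.434 years.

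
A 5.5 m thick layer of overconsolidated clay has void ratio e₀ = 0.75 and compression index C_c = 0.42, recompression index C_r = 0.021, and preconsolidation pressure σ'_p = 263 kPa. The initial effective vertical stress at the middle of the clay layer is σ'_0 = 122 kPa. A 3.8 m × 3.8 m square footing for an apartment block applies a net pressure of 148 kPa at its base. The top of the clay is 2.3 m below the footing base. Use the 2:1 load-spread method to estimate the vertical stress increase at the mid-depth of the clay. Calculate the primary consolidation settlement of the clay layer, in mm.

S_c ≈ 5.79 mm

Mid-depth of clay below the footing base: z = 2.3 + 5.5/2 = 5.05 m.
Stress increase at mid-clay by the 2:1 spreading method:
Δσ = qBL/((B+z)(L+z)) = 148×3.8×3.8/((3.8+5.05)(3.8+5.05)) = 27.286 kPa
Final effective stress: σ'_f = 122 + 27.286 = 149.29 kPa.
σ'_f = 149.29 ≤ σ'_p = 263 kPa, so the clay remains overconsolidated and only the recompression index applies:
S_c = C_r·H/(1+e₀)·log₁₀(σ'_f/σ'_0) = 0.021×5.5/1.75×log₁₀(149.29/122)
    = 0.066001 × 0.087671 = 0.005786 m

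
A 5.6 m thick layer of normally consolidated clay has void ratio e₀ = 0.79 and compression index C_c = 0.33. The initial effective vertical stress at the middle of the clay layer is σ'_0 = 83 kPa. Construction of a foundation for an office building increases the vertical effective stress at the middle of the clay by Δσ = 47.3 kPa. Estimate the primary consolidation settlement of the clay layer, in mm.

S_c ≈ 202 mm

Final effective stress: σ'_f = σ'_0 + Δσ = 83 + 47.3 = 130.3 kPa.
Normally consolidated clay, so the full stress increment lies on the virgin compression line:
S_c = C_c·H/(1+e₀)·log₁₀(σ'_f/σ'_0) = 0.33×5.6/(1+0.79)×log₁₀(130.3/83)
    = 1.0324 × 0.19587 = 0.2022 m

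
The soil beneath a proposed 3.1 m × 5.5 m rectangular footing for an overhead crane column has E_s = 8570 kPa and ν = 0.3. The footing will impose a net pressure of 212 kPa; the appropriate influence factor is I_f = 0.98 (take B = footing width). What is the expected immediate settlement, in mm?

Immediate (elastic) settlement: S_e = q·B·(1−ν²)/E_s · I_f.
S_e = 212 × 3.1 × (1 − 0.3²) / 8570 × 0.98
    = 212 × 3.1 × 0.91 / 8570 × 0.98
    = 0.06839 m = 68.39 mm

S_e ≈ 68.4 mm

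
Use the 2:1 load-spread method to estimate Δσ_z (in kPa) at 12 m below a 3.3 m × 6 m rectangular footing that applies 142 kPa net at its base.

Δσ_z ≈ 10.2 kPa

By the 2:1 method the load spreads at 1 horizontal : 2 vertical, so at depth z the loaded area has grown by z in each plan dimension:
Δσ = qBL/((B+z)(L+z)) = 142×3.3×6/((3.3+12)(6+12)) = 10.209 kPa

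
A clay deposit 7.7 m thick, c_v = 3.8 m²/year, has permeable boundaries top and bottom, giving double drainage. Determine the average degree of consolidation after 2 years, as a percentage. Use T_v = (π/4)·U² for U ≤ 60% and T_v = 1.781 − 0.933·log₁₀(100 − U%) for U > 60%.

U ≈ 77.1 %

Drainage path length: H_d = H/2 = 3.85 m (double drainage).
T_v = c_v·t/H_d² = 3.8×2/3.85² = 0.51273.
T_v = 0.51273 corresponds to the U > 60% branch:
U = 1 − 10^((1.781 − T_v)/0.933)/100 = 0.7713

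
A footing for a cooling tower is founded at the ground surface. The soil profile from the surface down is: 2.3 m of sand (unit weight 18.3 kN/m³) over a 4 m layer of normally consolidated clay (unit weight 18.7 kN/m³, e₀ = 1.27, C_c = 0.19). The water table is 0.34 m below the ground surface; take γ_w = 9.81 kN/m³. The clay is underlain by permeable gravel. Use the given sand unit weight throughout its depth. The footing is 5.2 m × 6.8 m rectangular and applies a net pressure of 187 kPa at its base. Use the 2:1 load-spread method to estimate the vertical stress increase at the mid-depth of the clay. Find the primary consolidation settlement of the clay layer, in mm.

Mid-depth of clay below the ground surface: z = 2.3 + 4/2 = 4.3 m.
Total vertical stress at mid-clay: σ_v = 18.3×2.3 + 18.7×2 = 79.49 kPa.
Pore pressure: u = 9.81×(4.3 − 0.34) = 38.848 kPa.
Initial effective stress: σ'_0 = σ_v − u = 79.49 − 38.848 = 40.642 kPa.
Stress increase at mid-clay by the 2:1 spreading method:
Δσ = qBL/((B+z)(L+z)) = 187×5.2×6.8/((5.2+4.3)(6.8+4.3)) = 62.706 kPa
Final effective stress: σ'_f = σ'_0 + Δσ = 40.642 + 62.706 = 103.35 kPa.
Normally consolidated clay, so the full stress increment lies on the virgin compression line:
S_c = C_c·H/(1+e₀)·log₁₀(σ'_f/σ'_0) = 0.19×4/(1+1.27)×log₁₀(103.35/40.642)
    = 0.3348 × 0.40534 = 0.1357 m

S_c ≈ 136 mm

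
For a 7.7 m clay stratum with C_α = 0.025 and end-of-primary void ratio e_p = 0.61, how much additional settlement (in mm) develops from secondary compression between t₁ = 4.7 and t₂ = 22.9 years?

Secondary compression: S_s = C_α·H/(1+e_p)·log₁₀(t₂/t₁)
S_s = 0.025×7.7/(1+0.61)×log₁₀(22.9/4.7)
    = 0.1196 × 0.6877 = 0.08223 m

S_s ≈ 82.2 mm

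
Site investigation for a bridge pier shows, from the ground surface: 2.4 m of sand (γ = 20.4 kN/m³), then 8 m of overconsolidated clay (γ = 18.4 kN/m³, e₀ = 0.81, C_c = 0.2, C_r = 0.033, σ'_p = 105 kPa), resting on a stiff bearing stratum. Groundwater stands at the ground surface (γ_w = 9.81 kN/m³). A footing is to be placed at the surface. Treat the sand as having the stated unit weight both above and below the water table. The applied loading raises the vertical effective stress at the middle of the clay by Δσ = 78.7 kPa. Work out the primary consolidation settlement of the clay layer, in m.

S_c ≈ 0.142 m

Mid-depth of clay below the ground surface: z = 2.4 + 8/2 = 6.4 m.
Total vertical stress at mid-clay: σ_v = 20.4×2.4 + 18.4×4 = 122.56 kPa.
Pore pressure: u = 9.81×(6.4 − 0) = 62.784 kPa.
Initial effective stress: σ'_0 = σ_v − u = 122.56 − 62.784 = 59.776 kPa.
Final effective stress: σ'_f = 59.776 + 78.7 = 138.48 kPa.
σ'_f = 138.48 > σ'_p = 105 kPa, so the stress path crosses the preconsolidation pressure — recompression up to σ'_p, then virgin compression beyond:
S_c = H/(1+e₀)·[C_r·log₁₀(σ'_p/σ'_0) + C_c·log₁₀(σ'_f/σ'_p)]
    = 8/1.81 × [0.033×log₁₀(105/59.776) + 0.2×log₁₀(138.48/105)]
    = 4.4199 × [0.0080739 + 0.02404] = 0.1419 m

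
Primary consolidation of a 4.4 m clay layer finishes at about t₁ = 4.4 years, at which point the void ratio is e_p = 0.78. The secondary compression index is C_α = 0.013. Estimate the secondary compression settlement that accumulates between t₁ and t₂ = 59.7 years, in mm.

S_s ≈ 36.4 mm

Secondary compression: S_s = C_α·H/(1+e_p)·log₁₀(t₂/t₁)
S_s = 0.013×4.4/(1+0.78)×log₁₀(59.7/4.4)
    = 0.03213 × 1.133 = 0.03639 m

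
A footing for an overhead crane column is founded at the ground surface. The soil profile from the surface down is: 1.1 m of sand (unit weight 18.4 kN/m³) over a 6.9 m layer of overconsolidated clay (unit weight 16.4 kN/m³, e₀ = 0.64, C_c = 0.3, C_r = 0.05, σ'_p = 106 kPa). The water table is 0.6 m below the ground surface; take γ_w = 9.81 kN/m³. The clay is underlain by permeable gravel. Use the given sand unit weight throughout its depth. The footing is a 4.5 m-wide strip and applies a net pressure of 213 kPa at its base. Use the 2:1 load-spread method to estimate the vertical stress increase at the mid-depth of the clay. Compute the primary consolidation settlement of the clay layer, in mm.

Mid-depth of clay below the ground surface: z = 1.1 + 6.9/2 = 4.55 m.
Total vertical stress at mid-clay: σ_v = 18.4×1.1 + 16.4×3.45 = 76.82 kPa.
Pore pressure: u = 9.81×(4.55 − 0.6) = 38.75 kPa.
Initial effective stress: σ'_0 = σ_v − u = 76.82 − 38.75 = 38.07 kPa.
Stress increase at mid-clay by the 2:1 spreading method:
Δσ = qB/(B+z) = 213×4.5/(4.5+4.55) = 105.91 kPa
Final effective stress: σ'_f = 38.07 + 105.91 = 143.98 kPa.
σ'_f = 143.98 > σ'_p = 106 kPa, so the stress path crosses the preconsolidation pressure — recompression up to σ'_p, then virgin compression beyond:
S_c = H/(1+e₀)·[C_r·log₁₀(σ'_p/σ'_0) + C_c·log₁₀(σ'_f/σ'_p)]
    = 6.9/1.64 × [0.05×log₁₀(106/38.07) + 0.3×log₁₀(143.98/106)]
    = 4.2073 × [0.022236 + 0.039899] = 0.2614 m

S_c ≈ 261 mm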